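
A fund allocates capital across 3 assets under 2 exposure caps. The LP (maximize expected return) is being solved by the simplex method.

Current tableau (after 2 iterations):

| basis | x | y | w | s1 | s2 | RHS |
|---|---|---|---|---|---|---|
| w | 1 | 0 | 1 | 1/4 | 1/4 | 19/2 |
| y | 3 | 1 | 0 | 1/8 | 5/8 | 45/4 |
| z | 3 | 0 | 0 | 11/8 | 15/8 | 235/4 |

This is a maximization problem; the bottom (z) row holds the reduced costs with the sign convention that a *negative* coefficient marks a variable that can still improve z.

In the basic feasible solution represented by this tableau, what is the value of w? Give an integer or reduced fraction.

w is basic (row 1); its value is the RHS of that row: 19/2.

19/2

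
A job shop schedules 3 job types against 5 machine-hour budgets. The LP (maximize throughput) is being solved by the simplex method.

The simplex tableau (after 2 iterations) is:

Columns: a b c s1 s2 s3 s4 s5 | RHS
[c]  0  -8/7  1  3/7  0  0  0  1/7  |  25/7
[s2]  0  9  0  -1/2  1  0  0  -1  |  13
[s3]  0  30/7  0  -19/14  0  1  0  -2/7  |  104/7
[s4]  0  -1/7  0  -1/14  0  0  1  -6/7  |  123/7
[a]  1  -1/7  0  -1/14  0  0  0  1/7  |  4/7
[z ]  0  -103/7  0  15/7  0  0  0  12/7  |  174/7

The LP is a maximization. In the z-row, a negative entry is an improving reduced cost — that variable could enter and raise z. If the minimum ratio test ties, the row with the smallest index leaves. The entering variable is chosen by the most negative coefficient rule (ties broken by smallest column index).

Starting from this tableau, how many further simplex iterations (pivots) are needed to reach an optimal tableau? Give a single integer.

pivot: b in, s2 out → z = 415/9
No improving column remains; optimal.

1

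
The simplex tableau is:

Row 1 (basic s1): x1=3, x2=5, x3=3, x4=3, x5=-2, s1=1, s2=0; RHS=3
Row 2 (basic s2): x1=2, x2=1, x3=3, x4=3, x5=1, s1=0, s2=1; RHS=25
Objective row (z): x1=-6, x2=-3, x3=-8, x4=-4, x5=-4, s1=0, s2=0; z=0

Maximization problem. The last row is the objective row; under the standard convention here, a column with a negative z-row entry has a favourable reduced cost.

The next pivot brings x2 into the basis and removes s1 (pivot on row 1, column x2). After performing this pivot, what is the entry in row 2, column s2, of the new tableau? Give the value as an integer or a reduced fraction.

1

Pivot element is row 1, column x2: 5.
Normalize row 1: new (row 1, s2) = 0/5 = 0.
row 2 ← row 2 − 1·(new row 1): 1 − 1·0 = 1.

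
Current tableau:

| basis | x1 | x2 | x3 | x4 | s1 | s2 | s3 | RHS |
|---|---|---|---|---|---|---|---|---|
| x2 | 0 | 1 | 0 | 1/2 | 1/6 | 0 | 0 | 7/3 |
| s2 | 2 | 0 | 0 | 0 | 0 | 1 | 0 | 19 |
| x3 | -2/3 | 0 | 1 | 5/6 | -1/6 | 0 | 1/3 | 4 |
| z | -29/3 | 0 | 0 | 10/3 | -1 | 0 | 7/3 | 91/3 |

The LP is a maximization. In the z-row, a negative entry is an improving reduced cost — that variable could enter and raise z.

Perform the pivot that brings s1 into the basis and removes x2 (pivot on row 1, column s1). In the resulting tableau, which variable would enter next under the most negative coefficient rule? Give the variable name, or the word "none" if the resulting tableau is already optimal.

Pivot element 1/6. New z-row = old z-row − (-1)·(row 1/(1/6)).
Updated z-row coefficients: x1: -29/3, x2: 6, x3: 0, x4: 19/3, s1: 0, s2: 0, s3: 7/3.
The most negative is -29/3 in column x1, so x1 would enter next.

x1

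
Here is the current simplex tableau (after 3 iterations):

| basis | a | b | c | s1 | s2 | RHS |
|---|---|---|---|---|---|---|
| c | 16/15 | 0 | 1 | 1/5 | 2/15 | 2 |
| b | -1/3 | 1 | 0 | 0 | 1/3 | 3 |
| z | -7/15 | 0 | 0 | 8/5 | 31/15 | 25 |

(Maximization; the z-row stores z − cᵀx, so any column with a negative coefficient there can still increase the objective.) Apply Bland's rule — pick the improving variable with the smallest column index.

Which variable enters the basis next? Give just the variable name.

a

Objective-row coefficients: a: -7/15, b: 0, c: 0, s1: 8/5, s2: 31/15.
Improving columns: a. Bland's rule picks the smallest column index → a.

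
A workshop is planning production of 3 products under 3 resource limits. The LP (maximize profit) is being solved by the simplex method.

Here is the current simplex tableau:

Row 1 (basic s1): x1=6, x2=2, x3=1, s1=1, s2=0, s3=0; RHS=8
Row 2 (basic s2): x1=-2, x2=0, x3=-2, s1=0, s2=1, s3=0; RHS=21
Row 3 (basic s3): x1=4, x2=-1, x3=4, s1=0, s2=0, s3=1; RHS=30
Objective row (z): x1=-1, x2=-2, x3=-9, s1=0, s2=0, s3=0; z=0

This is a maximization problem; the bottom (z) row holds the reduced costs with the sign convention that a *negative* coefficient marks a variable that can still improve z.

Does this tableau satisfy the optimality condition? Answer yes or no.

Column x1 has objective-row coefficient -1, which is negative; an improving pivot exists, so not yet optimal.

no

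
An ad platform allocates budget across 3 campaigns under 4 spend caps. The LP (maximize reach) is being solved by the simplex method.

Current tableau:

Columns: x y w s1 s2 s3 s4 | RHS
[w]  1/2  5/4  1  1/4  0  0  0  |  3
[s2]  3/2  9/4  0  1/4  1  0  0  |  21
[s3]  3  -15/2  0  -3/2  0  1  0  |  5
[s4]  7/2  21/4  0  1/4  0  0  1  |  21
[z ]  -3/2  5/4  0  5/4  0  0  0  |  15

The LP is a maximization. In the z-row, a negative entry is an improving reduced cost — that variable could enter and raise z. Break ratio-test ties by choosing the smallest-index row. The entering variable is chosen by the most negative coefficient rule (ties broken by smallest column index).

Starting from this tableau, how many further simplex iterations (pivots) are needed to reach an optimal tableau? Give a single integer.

2

pivot: x in, s3 out → z = 35/2
pivot: y in, w out → z = 59/3
No improving column remains; optimal.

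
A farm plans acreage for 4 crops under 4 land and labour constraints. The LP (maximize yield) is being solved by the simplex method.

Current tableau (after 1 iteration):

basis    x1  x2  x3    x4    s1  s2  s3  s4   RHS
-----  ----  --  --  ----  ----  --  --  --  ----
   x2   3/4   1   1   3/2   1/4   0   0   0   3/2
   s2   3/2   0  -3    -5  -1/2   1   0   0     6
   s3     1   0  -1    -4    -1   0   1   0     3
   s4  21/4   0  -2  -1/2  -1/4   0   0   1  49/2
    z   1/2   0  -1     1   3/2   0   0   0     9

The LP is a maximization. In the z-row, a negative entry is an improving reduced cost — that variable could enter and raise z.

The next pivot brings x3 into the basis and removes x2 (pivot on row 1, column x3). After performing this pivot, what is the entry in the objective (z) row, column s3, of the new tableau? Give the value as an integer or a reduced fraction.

Pivot element is row 1, column x3: 1.
Normalize row 1: new (row 1, s3) = 0/1 = 0.
z-row ← z-row − (-1)·(new row 1): 0 − (-1)·0 = 0.

0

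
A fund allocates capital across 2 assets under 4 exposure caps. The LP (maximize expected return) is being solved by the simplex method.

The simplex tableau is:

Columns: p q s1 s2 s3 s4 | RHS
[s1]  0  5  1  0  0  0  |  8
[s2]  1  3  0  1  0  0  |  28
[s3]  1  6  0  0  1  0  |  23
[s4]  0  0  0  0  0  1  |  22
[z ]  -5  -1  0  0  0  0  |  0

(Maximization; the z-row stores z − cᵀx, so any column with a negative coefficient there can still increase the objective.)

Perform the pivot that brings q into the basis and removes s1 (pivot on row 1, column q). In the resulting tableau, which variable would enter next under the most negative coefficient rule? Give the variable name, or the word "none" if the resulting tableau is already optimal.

Pivot element 5. New z-row = old z-row − (-1)·(row 1/5).
Updated z-row coefficients: p: -5, q: 0, s1: 1/5, s2: 0, s3: 0, s4: 0.
The most negative is -5 in column p, so p would enter next.

p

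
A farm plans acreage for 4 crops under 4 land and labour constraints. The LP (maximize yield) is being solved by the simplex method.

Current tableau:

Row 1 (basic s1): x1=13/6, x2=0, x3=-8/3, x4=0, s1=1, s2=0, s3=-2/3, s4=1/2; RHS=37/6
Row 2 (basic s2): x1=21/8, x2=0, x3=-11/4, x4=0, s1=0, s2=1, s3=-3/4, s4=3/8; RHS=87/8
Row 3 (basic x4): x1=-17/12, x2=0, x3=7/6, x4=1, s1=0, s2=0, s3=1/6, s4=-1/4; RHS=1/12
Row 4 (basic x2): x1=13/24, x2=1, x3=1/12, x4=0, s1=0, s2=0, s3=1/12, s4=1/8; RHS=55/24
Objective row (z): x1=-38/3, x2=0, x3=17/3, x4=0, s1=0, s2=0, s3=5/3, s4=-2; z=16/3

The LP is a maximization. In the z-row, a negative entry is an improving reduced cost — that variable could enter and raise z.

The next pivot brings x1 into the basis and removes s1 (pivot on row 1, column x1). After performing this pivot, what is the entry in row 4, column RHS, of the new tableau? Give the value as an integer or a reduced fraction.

Pivot element is row 1, column x1: 13/6.
Normalize row 1: new (row 1, RHS) = (37/6)/(13/6) = 37/13.
row 4 ← row 4 − (13/24)·(new row 1): 55/24 − (13/24)·(37/13) = 3/4.

3/4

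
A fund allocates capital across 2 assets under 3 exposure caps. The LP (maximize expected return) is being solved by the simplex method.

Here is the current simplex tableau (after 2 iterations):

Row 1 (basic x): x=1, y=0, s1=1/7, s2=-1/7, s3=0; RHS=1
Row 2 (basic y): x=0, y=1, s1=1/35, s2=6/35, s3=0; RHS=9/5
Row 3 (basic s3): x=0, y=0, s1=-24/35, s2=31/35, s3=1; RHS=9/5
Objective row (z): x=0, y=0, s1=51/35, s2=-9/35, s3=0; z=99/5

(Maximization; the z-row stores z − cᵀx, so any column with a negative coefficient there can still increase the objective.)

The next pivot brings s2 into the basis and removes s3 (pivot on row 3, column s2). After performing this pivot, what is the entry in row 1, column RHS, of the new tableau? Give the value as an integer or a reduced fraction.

40/31

Pivot element is row 3, column s2: 31/35.
Normalize row 3: new (row 3, RHS) = (9/5)/(31/35) = 63/31.
row 1 ← row 1 − (-1/7)·(new row 3): 1 − (-1/7)·(63/31) = 40/31.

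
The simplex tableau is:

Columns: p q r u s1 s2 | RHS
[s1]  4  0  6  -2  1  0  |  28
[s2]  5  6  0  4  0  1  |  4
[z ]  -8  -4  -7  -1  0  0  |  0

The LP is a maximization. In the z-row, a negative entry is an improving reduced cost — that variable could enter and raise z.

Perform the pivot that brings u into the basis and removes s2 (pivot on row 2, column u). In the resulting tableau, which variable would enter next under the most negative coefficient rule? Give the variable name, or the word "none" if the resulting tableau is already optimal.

r

Pivot element 4. New z-row = old z-row − (-1)·(row 2/4).
Updated z-row coefficients: p: -27/4, q: -5/2, r: -7, u: 0, s1: 0, s2: 1/4.
The most negative is -7 in column r, so r would enter next.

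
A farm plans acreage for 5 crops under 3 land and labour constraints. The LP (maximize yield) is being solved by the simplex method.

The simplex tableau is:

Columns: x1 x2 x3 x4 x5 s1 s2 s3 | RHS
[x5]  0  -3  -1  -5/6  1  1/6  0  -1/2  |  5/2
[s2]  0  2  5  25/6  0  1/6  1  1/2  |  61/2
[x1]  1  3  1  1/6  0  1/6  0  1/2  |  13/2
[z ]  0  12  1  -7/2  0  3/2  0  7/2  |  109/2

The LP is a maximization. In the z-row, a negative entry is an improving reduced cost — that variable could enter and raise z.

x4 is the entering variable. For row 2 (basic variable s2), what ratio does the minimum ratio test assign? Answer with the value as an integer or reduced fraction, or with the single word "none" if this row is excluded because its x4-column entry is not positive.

183/25

Ratio = RHS / (x4 entry) = (61/2) / (25/6) = 183/25.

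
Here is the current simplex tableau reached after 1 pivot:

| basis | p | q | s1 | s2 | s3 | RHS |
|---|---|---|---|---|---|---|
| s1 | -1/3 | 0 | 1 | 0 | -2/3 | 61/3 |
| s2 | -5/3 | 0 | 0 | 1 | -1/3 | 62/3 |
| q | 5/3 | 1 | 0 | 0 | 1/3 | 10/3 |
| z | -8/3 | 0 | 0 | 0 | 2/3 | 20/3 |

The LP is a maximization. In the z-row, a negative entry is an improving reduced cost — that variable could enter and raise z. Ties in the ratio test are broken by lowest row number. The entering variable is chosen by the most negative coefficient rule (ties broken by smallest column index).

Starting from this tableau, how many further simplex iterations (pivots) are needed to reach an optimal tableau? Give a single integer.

pivot: p in, q out → z = 12
No improving column remains; optimal.

1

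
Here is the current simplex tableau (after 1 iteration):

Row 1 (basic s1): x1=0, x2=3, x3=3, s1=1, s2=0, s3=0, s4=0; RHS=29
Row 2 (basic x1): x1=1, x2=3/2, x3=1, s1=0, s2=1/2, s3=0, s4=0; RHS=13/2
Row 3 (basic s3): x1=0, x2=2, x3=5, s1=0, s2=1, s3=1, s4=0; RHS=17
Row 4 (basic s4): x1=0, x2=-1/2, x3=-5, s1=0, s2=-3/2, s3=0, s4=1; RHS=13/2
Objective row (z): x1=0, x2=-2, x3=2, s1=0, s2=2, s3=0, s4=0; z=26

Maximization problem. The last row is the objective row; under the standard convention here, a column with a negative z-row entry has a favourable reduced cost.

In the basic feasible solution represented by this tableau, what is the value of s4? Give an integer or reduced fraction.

13/2

s4 is basic (row 4); its value is the RHS of that row: 13/2.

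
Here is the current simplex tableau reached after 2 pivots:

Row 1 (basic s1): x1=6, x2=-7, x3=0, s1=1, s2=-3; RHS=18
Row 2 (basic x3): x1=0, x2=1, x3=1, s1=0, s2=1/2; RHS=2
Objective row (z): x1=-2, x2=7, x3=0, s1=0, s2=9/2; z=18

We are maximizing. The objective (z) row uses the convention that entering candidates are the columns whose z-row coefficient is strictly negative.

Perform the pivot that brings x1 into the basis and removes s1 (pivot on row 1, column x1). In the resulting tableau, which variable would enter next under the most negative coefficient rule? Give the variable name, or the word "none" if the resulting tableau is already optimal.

Pivot element 6. New z-row = old z-row − (-2)·(row 1/6).
Updated z-row coefficients: x1: 0, x2: 14/3, x3: 0, s1: 1/3, s2: 7/2.
No coefficient is strictly negative; the tableau after this pivot is optimal.

none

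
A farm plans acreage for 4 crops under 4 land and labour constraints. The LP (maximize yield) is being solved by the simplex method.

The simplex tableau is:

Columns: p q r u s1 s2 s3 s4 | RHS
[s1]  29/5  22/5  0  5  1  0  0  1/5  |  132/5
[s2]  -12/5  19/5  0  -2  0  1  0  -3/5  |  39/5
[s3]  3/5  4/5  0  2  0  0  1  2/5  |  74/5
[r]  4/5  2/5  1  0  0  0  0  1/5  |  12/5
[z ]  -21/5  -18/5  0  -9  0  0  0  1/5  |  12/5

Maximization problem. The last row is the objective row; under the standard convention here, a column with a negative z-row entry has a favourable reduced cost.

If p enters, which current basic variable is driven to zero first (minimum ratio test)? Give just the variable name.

r

Ratios: row 1 (s1): (132/5)/(29/5) = 132/29; row 2 (s2): entry -12/5 ≤ 0, skip; row 3 (s3): (74/5)/(3/5) = 74/3; row 4 (r): (12/5)/(4/5) = 3.
Minimum ratio 3 is in the r row, so r leaves.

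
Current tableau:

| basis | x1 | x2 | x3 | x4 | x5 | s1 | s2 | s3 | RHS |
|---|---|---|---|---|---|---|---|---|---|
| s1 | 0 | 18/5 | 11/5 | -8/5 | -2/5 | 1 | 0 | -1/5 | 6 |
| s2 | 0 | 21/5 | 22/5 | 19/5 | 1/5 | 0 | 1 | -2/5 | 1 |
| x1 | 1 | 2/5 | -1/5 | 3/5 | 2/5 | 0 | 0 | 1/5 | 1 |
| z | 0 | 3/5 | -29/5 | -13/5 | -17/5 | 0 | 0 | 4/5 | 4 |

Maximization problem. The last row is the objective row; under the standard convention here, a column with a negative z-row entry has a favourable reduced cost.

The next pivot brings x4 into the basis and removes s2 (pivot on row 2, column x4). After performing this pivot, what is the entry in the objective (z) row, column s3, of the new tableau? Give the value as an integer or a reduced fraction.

10/19

Pivot element is row 2, column x4: 19/5.
Normalize row 2: new (row 2, s3) = (-2/5)/(19/5) = -2/19.
z-row ← z-row − (-13/5)·(new row 2): 4/5 − (-13/5)·(-2/19) = 10/19.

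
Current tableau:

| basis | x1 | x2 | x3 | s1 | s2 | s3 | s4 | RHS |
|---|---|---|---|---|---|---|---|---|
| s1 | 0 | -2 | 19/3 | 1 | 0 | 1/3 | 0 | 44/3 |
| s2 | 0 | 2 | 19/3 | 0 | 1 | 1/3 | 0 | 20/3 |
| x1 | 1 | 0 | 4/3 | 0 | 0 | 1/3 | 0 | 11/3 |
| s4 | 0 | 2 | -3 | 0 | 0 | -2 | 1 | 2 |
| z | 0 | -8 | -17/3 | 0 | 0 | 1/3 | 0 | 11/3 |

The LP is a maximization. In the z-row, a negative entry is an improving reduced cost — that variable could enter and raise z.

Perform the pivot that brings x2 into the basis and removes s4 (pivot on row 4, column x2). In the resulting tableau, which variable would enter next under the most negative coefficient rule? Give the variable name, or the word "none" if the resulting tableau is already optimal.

x3

Pivot element 2. New z-row = old z-row − (-8)·(row 4/2).
Updated z-row coefficients: x1: 0, x2: 0, x3: -53/3, s1: 0, s2: 0, s3: -23/3, s4: 4.
The most negative is -53/3 in column x3, so x3 would enter next.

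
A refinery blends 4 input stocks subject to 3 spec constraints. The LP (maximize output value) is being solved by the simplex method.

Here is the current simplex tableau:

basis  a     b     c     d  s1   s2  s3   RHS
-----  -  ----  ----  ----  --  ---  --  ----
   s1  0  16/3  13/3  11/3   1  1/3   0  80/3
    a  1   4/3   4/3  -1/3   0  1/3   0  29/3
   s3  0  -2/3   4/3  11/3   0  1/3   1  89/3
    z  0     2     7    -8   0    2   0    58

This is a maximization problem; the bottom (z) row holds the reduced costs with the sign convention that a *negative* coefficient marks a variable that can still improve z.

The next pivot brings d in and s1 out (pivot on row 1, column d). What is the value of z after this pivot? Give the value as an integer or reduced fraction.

Minimum ratio for d: (80/3)/(11/3) = 80/11.
z changes by −(z-row coeff of d)·ratio = −(-8)·(80/11) = 640/11.
New z = 58 + (640/11) = 1278/11.

1278/11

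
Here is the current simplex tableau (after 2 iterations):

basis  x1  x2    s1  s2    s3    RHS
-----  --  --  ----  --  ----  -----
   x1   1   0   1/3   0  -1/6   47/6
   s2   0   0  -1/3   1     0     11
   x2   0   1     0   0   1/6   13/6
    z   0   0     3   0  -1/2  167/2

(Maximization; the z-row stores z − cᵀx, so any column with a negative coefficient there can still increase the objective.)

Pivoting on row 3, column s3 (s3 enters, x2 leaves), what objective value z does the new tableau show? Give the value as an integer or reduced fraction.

Minimum ratio for s3: (13/6)/(1/6) = 13.
z changes by −(z-row coeff of s3)·ratio = −(-1/2)·13 = 13/2.
New z = 167/2 + (13/2) = 90.

90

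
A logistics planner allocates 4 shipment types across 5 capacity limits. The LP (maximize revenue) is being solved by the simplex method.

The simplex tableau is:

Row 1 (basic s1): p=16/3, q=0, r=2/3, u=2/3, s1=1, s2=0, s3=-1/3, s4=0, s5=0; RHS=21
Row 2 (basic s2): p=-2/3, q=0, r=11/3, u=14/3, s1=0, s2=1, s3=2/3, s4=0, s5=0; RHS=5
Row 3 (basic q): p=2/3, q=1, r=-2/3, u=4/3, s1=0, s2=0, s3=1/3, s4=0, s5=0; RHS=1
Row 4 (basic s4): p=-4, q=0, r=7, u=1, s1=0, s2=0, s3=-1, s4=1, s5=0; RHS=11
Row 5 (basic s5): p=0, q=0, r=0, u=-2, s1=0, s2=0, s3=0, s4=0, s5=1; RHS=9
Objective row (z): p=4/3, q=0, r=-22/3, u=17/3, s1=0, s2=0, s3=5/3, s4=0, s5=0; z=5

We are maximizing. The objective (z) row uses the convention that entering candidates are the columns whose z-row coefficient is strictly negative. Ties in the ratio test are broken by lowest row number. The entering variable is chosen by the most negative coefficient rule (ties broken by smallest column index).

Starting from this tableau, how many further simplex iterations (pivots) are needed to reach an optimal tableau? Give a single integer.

pivot: r in, s2 out → z = 15
No improving column remains; optimal.

1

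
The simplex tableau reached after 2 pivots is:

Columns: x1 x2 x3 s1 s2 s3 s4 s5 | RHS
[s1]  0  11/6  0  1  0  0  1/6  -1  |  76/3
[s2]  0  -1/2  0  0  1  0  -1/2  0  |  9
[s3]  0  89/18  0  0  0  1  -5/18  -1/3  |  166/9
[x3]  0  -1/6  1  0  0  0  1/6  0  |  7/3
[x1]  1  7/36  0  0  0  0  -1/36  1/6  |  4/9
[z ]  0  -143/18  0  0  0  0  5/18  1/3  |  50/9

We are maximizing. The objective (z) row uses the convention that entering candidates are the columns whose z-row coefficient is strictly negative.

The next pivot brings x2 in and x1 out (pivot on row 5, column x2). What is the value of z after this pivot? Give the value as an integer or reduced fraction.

Minimum ratio for x2: (4/9)/(7/36) = 16/7.
z changes by −(z-row coeff of x2)·ratio = −(-143/18)·(16/7) = 1144/63.
New z = 50/9 + (1144/63) = 166/7.

166/7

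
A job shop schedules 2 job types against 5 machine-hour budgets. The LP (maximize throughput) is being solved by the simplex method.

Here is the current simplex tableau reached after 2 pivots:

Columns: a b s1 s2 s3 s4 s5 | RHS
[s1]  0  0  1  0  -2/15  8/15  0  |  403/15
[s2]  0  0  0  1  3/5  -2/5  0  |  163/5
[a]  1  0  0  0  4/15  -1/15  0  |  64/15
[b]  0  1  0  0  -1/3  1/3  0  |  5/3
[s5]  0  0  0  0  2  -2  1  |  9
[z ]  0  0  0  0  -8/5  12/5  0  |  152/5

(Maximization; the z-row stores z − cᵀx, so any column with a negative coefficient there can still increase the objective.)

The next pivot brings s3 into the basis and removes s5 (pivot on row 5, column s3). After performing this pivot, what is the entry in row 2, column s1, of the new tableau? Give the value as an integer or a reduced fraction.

Pivot element is row 5, column s3: 2.
Normalize row 5: new (row 5, s1) = 0/2 = 0.
row 2 ← row 2 − (3/5)·(new row 5): 0 − (3/5)·0 = 0.

0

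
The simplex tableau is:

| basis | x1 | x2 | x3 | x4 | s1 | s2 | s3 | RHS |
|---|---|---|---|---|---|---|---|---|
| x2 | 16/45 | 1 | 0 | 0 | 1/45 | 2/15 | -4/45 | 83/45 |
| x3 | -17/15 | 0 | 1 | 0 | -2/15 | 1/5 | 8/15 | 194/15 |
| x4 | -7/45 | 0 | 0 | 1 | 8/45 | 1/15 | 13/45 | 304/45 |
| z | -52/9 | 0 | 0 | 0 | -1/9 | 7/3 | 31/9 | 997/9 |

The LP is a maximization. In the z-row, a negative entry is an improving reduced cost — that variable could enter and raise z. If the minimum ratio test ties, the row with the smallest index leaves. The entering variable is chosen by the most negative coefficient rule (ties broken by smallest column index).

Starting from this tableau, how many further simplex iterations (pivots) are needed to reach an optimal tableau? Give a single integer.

1

pivot: x1 in, x2 out → z = 563/4
No improving column remains; optimal.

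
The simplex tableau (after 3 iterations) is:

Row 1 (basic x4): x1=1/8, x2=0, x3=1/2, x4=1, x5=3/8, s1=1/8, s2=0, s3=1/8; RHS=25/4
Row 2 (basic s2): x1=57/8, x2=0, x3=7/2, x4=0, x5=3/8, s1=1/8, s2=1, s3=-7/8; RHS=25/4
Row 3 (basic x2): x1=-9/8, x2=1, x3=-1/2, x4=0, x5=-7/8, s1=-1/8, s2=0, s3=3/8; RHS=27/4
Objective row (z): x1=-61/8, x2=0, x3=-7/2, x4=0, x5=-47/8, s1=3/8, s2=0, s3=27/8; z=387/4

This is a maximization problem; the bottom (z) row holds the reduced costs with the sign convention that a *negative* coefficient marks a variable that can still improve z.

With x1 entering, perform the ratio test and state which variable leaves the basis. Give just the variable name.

s2

Ratios: row 1 (x4): (25/4)/(1/8) = 50; row 2 (s2): (25/4)/(57/8) = 50/57; row 3 (x2): entry -9/8 ≤ 0, skip.
Minimum ratio 50/57 is in the s2 row, so s2 leaves.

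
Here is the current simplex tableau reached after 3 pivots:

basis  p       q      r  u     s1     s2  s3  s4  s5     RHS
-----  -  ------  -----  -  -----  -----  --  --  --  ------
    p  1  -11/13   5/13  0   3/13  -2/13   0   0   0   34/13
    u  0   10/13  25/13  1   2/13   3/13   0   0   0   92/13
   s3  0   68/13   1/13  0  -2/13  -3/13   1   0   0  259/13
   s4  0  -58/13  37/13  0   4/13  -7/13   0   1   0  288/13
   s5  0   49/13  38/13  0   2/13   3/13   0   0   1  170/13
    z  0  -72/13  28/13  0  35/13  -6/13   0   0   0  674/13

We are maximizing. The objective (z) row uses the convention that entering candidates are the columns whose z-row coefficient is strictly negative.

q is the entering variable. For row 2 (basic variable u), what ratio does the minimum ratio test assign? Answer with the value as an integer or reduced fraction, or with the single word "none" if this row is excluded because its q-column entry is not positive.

46/5

Ratio = RHS / (q entry) = (92/13) / (10/13) = 46/5.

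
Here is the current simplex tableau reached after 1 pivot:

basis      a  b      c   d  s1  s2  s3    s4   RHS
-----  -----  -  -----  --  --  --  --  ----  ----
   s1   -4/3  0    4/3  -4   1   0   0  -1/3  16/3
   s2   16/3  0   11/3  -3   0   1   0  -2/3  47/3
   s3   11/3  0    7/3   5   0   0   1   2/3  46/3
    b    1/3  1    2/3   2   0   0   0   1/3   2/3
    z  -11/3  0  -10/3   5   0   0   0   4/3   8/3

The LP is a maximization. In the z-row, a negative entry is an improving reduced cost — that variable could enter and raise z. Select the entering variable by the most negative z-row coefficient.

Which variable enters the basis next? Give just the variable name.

a

Objective-row coefficients: a: -11/3, b: 0, c: -10/3, d: 5, s1: 0, s2: 0, s3: 0, s4: 4/3.
The most negative is -11/3 in column a, so a enters.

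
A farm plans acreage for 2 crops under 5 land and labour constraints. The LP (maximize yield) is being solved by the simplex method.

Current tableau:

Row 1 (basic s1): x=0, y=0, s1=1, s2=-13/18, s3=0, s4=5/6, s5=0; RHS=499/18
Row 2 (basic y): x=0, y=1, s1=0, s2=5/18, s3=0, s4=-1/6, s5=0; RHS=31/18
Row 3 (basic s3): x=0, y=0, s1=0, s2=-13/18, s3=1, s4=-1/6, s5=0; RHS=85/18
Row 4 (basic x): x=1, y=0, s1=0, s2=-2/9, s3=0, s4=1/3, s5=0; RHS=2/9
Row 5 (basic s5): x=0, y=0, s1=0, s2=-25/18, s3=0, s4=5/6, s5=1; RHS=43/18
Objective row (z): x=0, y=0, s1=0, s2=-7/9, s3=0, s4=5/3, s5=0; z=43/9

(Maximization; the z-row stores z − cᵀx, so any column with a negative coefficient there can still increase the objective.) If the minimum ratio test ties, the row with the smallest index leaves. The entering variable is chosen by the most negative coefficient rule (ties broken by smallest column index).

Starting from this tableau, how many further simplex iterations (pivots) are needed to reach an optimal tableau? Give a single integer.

pivot: s2 in, y out → z = 48/5
No improving column remains; optimal.

1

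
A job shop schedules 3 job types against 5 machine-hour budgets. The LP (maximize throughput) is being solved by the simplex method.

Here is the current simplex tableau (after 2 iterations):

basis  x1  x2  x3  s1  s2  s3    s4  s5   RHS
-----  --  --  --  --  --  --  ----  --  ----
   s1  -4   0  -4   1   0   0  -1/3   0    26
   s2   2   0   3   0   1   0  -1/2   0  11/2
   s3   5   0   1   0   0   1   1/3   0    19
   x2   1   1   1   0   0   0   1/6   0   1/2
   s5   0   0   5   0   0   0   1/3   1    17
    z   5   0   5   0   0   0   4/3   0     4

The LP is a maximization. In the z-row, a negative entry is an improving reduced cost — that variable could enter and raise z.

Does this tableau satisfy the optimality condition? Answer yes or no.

No objective-row coefficient is strictly negative, so no entering variable exists; the tableau is optimal.

yes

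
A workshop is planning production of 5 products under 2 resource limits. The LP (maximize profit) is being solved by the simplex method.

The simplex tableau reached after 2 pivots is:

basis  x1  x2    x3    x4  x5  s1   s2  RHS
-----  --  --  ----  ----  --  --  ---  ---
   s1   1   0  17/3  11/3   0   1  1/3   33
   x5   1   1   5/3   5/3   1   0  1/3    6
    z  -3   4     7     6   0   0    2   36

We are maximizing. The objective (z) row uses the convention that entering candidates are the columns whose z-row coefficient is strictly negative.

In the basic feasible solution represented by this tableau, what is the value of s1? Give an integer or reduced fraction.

s1 is basic (row 1); its value is the RHS of that row: 33.

33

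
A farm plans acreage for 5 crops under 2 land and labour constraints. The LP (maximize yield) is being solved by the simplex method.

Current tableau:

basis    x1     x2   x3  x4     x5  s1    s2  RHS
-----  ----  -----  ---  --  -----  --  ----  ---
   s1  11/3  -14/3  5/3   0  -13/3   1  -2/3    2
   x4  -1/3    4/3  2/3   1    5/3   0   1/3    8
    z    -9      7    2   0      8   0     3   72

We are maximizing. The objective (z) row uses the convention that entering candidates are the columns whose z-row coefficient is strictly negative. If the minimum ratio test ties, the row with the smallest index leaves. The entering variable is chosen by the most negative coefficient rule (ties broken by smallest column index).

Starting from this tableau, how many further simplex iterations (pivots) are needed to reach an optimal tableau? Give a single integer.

2

pivot: x1 in, s1 out → z = 846/11
pivot: x2 in, x4 out → z = 117
No improving column remains; optimal.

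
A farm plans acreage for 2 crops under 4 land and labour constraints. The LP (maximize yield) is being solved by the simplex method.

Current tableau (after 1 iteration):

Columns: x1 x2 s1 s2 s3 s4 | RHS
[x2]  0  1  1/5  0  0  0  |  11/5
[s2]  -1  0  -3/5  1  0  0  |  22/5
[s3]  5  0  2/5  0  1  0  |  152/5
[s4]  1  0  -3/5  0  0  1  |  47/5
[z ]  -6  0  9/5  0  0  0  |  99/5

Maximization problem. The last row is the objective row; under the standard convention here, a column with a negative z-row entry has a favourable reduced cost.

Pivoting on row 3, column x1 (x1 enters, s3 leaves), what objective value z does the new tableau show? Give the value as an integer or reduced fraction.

Minimum ratio for x1: (152/5)/5 = 152/25.
z changes by −(z-row coeff of x1)·ratio = −(-6)·(152/25) = 912/25.
New z = 99/5 + (912/25) = 1407/25.

1407/25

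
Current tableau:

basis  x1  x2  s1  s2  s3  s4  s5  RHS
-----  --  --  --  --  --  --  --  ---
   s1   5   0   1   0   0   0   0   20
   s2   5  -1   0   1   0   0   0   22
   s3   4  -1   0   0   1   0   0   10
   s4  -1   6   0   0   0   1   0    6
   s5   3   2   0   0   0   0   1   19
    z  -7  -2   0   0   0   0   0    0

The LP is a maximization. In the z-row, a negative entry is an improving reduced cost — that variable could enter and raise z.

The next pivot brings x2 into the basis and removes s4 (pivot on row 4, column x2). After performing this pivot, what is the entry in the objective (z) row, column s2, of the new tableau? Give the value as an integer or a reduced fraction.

Pivot element is row 4, column x2: 6.
Normalize row 4: new (row 4, s2) = 0/6 = 0.
z-row ← z-row − (-2)·(new row 4): 0 − (-2)·0 = 0.

0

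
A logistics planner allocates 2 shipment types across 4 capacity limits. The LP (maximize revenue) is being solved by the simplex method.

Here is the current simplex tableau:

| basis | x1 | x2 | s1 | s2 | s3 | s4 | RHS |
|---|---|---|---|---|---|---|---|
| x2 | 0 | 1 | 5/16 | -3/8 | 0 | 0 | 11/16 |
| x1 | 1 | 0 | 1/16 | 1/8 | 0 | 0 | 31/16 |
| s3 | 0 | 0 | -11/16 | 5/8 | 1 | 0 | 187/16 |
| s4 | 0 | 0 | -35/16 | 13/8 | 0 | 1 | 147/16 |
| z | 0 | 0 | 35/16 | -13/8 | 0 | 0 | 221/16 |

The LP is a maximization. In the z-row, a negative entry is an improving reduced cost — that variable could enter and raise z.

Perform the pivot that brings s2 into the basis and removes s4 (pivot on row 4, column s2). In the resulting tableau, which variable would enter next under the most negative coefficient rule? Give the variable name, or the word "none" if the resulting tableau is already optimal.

none

Pivot element 13/8. New z-row = old z-row − (-13/8)·(row 4/(13/8)).
Updated z-row coefficients: x1: 0, x2: 0, s1: 0, s2: 0, s3: 0, s4: 1.
No coefficient is strictly negative; the tableau after this pivot is optimal.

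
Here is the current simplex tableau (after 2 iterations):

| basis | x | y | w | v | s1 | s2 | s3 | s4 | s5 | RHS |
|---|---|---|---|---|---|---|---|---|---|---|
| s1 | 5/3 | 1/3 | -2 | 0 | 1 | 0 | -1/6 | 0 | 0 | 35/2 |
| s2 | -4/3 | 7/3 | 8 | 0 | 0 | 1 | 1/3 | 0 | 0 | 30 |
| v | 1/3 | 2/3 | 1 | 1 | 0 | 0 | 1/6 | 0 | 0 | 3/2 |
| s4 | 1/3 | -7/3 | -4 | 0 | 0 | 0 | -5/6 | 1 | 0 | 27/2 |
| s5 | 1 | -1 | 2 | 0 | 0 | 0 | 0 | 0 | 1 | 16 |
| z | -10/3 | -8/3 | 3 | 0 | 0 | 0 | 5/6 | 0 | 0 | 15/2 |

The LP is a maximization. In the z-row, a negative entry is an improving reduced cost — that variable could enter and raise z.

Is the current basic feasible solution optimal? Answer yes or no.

no

Column x has objective-row coefficient -10/3, which is negative; an improving pivot exists, so not yet optimal.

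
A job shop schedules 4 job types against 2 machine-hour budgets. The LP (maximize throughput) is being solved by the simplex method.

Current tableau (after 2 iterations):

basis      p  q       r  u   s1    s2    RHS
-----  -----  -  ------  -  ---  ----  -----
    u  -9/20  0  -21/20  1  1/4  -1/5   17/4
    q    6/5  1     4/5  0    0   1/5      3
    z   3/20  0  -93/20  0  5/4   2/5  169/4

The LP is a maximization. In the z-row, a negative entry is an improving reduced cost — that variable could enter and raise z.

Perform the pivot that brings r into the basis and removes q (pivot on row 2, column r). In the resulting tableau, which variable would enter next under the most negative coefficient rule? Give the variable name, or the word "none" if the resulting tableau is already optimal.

none

Pivot element 4/5. New z-row = old z-row − (-93/20)·(row 2/(4/5)).
Updated z-row coefficients: p: 57/8, q: 93/16, r: 0, u: 0, s1: 5/4, s2: 25/16.
No coefficient is strictly negative; the tableau after this pivot is optimal.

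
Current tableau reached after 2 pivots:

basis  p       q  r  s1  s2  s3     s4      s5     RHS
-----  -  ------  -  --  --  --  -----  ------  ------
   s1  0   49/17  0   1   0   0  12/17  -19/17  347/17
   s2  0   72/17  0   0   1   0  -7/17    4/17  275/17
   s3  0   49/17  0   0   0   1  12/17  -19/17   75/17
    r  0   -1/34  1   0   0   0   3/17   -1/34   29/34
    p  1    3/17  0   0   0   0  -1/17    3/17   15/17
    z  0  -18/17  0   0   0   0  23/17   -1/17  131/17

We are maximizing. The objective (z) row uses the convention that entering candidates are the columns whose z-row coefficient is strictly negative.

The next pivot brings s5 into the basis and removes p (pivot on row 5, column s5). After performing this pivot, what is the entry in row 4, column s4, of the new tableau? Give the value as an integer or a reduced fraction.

1/6

Pivot element is row 5, column s5: 3/17.
Normalize row 5: new (row 5, s4) = (-1/17)/(3/17) = -1/3.
row 4 ← row 4 − (-1/34)·(new row 5): 3/17 − (-1/34)·(-1/3) = 1/6.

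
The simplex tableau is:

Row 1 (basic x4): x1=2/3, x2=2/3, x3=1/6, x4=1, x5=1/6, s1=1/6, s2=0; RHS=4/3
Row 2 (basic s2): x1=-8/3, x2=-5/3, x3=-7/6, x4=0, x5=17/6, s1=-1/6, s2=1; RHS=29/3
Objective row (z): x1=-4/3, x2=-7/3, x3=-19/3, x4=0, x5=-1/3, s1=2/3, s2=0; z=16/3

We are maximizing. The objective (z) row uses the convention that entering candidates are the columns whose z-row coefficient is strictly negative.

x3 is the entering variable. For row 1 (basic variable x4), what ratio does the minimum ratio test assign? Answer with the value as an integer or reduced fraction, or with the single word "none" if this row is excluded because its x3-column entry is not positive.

8

Ratio = RHS / (x3 entry) = (4/3) / (1/6) = 8.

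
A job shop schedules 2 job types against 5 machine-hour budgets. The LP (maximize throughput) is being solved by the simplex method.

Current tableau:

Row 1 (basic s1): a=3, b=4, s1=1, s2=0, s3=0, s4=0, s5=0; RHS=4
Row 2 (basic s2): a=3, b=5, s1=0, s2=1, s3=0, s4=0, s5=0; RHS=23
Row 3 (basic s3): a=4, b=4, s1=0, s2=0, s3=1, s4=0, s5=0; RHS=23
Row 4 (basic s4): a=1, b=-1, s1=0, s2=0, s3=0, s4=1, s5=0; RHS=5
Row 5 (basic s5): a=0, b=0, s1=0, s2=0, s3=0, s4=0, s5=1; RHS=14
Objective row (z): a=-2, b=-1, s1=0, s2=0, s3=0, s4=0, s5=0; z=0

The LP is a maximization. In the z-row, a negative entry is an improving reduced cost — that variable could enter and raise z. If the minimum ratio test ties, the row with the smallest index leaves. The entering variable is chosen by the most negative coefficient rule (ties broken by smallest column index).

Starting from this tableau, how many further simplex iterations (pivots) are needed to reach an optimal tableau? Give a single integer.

pivot: a in, s1 out → z = 8/3
No improving column remains; optimal.

1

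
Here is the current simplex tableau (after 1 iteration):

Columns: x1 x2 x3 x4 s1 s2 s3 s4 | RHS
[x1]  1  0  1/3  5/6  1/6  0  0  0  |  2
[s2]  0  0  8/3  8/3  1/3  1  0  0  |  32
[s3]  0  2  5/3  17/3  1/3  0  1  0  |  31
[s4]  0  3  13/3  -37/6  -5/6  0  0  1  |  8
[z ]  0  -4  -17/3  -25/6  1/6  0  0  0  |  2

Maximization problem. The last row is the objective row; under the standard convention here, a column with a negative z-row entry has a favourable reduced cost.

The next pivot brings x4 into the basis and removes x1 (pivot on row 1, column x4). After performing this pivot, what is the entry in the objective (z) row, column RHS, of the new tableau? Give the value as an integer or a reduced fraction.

Pivot element is row 1, column x4: 5/6.
Normalize row 1: new (row 1, RHS) = 2/(5/6) = 12/5.
z-row ← z-row − (-25/6)·(new row 1): 2 − (-25/6)·(12/5) = 12.

12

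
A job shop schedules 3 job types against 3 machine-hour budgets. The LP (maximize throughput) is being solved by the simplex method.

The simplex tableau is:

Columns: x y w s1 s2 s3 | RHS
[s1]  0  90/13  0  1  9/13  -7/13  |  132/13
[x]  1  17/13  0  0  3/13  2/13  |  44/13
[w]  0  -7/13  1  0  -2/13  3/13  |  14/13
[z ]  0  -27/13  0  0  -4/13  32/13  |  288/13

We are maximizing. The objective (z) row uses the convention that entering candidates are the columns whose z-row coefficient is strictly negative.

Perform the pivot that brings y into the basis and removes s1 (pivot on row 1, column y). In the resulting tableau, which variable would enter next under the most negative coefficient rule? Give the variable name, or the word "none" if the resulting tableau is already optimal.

Pivot element 90/13. New z-row = old z-row − (-27/13)·(row 1/(90/13)).
Updated z-row coefficients: x: 0, y: 0, w: 0, s1: 3/10, s2: -1/10, s3: 23/10.
The most negative is -1/10 in column s2, so s2 would enter next.

s2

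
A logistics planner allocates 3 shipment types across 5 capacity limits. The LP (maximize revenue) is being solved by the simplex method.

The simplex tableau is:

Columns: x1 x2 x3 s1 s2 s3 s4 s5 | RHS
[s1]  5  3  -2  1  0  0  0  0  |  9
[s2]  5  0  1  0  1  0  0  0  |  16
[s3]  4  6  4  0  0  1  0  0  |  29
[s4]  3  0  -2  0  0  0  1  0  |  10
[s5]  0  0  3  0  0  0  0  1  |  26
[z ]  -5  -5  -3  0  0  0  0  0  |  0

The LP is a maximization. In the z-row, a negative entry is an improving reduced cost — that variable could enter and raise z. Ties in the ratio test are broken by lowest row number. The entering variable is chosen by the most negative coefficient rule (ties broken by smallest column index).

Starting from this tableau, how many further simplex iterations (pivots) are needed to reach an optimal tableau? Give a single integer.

pivot: x1 in, s1 out → z = 9
pivot: x3 in, s2 out → z = 62/3
pivot: x2 in, s3 out → z = 3769/138
No improving column remains; optimal.

3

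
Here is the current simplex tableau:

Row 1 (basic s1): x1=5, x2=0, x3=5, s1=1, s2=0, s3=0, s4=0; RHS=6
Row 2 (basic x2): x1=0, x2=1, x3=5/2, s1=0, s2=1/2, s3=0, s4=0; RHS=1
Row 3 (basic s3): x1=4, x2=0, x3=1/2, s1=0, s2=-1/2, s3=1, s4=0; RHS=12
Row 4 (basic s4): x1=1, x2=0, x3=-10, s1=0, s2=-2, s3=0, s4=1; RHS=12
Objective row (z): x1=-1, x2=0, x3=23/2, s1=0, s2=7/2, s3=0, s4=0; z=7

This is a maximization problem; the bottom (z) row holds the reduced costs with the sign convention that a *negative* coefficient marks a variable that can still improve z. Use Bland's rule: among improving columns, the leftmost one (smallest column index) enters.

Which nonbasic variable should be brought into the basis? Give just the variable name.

Objective-row coefficients: x1: -1, x2: 0, x3: 23/2, s1: 0, s2: 7/2, s3: 0, s4: 0.
Improving columns: x1. Bland's rule picks the smallest column index → x1.

x1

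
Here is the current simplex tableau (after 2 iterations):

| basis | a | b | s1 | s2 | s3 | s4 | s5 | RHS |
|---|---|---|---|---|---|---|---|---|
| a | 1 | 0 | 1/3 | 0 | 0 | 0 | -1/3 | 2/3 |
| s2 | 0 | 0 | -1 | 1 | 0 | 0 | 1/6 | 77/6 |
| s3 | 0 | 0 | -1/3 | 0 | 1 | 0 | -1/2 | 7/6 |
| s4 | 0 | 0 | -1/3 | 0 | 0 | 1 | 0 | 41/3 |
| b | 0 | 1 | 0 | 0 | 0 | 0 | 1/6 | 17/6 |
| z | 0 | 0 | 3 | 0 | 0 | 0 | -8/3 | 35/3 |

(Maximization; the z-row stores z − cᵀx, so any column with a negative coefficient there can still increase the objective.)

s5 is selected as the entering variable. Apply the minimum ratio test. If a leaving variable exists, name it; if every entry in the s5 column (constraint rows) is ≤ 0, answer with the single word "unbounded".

Ratios: row 1 (a): entry -1/3 ≤ 0, skip; row 2 (s2): (77/6)/(1/6) = 77; row 3 (s3): entry -1/2 ≤ 0, skip; row 4 (s4): entry 0 ≤ 0, skip; row 5 (b): (17/6)/(1/6) = 17.
Minimum ratio is in the b row, so b leaves.

b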